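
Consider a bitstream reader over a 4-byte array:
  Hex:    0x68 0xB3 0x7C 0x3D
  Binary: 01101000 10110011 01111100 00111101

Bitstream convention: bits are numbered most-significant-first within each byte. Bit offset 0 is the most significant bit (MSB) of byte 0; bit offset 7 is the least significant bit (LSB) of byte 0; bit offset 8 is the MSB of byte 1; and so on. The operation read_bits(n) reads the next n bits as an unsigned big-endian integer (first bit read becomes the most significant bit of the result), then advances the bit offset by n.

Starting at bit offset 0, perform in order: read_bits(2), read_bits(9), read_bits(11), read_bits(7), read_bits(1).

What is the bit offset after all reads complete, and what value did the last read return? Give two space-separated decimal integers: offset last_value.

Answer: 30 1

Derivation:
Read 1: bits[0:2] width=2 -> value=1 (bin 01); offset now 2 = byte 0 bit 2; 30 bits remain
Read 2: bits[2:11] width=9 -> value=325 (bin 101000101); offset now 11 = byte 1 bit 3; 21 bits remain
Read 3: bits[11:22] width=11 -> value=1247 (bin 10011011111); offset now 22 = byte 2 bit 6; 10 bits remain
Read 4: bits[22:29] width=7 -> value=7 (bin 0000111); offset now 29 = byte 3 bit 5; 3 bits remain
Read 5: bits[29:30] width=1 -> value=1 (bin 1); offset now 30 = byte 3 bit 6; 2 bits remain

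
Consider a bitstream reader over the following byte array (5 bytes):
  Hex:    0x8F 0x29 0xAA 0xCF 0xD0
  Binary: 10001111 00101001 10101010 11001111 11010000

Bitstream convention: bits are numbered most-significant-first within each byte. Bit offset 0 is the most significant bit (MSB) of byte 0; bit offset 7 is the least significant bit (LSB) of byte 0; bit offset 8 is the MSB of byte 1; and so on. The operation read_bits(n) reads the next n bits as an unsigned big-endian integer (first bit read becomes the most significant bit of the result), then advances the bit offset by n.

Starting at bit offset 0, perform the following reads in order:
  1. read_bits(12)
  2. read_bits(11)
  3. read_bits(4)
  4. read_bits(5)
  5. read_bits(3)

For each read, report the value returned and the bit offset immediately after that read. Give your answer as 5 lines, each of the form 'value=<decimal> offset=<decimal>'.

Answer: value=2290 offset=12
value=1237 offset=23
value=6 offset=27
value=15 offset=32
value=6 offset=35

Derivation:
Read 1: bits[0:12] width=12 -> value=2290 (bin 100011110010); offset now 12 = byte 1 bit 4; 28 bits remain
Read 2: bits[12:23] width=11 -> value=1237 (bin 10011010101); offset now 23 = byte 2 bit 7; 17 bits remain
Read 3: bits[23:27] width=4 -> value=6 (bin 0110); offset now 27 = byte 3 bit 3; 13 bits remain
Read 4: bits[27:32] width=5 -> value=15 (bin 01111); offset now 32 = byte 4 bit 0; 8 bits remain
Read 5: bits[32:35] width=3 -> value=6 (bin 110); offset now 35 = byte 4 bit 3; 5 bits remain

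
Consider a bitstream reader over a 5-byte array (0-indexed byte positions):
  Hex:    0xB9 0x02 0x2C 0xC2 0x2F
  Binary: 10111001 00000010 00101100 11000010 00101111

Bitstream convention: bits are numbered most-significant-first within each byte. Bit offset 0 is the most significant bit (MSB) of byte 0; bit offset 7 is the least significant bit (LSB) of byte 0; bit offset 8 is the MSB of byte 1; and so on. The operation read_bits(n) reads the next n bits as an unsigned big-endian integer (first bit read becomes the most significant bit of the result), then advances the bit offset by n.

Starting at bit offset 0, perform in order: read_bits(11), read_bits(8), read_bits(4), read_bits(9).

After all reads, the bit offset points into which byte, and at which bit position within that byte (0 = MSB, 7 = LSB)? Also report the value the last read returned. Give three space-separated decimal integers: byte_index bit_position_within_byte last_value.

Read 1: bits[0:11] width=11 -> value=1480 (bin 10111001000); offset now 11 = byte 1 bit 3; 29 bits remain
Read 2: bits[11:19] width=8 -> value=17 (bin 00010001); offset now 19 = byte 2 bit 3; 21 bits remain
Read 3: bits[19:23] width=4 -> value=6 (bin 0110); offset now 23 = byte 2 bit 7; 17 bits remain
Read 4: bits[23:32] width=9 -> value=194 (bin 011000010); offset now 32 = byte 4 bit 0; 8 bits remain

Answer: 4 0 194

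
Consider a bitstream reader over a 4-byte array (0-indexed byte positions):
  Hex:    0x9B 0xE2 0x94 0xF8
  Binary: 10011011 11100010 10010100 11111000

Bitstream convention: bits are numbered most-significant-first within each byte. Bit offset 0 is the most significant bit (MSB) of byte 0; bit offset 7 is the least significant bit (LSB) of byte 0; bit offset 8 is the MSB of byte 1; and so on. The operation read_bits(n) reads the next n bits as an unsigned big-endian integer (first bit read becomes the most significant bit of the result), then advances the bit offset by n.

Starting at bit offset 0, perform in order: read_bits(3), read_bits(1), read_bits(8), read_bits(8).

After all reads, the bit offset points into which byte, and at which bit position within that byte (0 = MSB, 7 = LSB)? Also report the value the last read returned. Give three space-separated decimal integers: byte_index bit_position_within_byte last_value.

Answer: 2 4 41

Derivation:
Read 1: bits[0:3] width=3 -> value=4 (bin 100); offset now 3 = byte 0 bit 3; 29 bits remain
Read 2: bits[3:4] width=1 -> value=1 (bin 1); offset now 4 = byte 0 bit 4; 28 bits remain
Read 3: bits[4:12] width=8 -> value=190 (bin 10111110); offset now 12 = byte 1 bit 4; 20 bits remain
Read 4: bits[12:20] width=8 -> value=41 (bin 00101001); offset now 20 = byte 2 bit 4; 12 bits remain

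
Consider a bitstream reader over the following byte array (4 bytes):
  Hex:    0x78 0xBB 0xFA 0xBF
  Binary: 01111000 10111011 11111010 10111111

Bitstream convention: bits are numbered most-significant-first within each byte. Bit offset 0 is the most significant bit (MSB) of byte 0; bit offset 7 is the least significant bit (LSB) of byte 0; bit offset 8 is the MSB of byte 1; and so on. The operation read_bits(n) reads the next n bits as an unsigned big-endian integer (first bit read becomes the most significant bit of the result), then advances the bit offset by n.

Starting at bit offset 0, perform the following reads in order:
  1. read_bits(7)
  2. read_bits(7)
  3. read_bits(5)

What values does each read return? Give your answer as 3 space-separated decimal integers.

Read 1: bits[0:7] width=7 -> value=60 (bin 0111100); offset now 7 = byte 0 bit 7; 25 bits remain
Read 2: bits[7:14] width=7 -> value=46 (bin 0101110); offset now 14 = byte 1 bit 6; 18 bits remain
Read 3: bits[14:19] width=5 -> value=31 (bin 11111); offset now 19 = byte 2 bit 3; 13 bits remain

Answer: 60 46 31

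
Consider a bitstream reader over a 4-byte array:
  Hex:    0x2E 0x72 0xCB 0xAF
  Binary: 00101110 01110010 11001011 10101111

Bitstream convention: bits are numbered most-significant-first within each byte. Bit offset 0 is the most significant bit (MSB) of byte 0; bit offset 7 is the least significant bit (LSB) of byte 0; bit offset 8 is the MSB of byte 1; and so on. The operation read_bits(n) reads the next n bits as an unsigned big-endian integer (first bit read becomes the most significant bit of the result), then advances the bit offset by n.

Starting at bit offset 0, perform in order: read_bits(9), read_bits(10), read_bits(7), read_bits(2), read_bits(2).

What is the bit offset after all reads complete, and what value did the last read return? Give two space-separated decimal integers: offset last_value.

Read 1: bits[0:9] width=9 -> value=92 (bin 001011100); offset now 9 = byte 1 bit 1; 23 bits remain
Read 2: bits[9:19] width=10 -> value=918 (bin 1110010110); offset now 19 = byte 2 bit 3; 13 bits remain
Read 3: bits[19:26] width=7 -> value=46 (bin 0101110); offset now 26 = byte 3 bit 2; 6 bits remain
Read 4: bits[26:28] width=2 -> value=2 (bin 10); offset now 28 = byte 3 bit 4; 4 bits remain
Read 5: bits[28:30] width=2 -> value=3 (bin 11); offset now 30 = byte 3 bit 6; 2 bits remain

Answer: 30 3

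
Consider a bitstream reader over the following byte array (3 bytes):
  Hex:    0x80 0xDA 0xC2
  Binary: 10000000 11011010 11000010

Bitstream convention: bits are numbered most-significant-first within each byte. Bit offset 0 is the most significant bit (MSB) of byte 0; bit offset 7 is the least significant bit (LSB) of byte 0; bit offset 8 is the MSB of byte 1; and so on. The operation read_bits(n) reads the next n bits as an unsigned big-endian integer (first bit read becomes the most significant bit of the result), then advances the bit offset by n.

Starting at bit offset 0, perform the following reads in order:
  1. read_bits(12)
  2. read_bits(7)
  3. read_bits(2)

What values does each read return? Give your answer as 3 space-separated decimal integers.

Answer: 2061 86 0

Derivation:
Read 1: bits[0:12] width=12 -> value=2061 (bin 100000001101); offset now 12 = byte 1 bit 4; 12 bits remain
Read 2: bits[12:19] width=7 -> value=86 (bin 1010110); offset now 19 = byte 2 bit 3; 5 bits remain
Read 3: bits[19:21] width=2 -> value=0 (bin 00); offset now 21 = byte 2 bit 5; 3 bits remain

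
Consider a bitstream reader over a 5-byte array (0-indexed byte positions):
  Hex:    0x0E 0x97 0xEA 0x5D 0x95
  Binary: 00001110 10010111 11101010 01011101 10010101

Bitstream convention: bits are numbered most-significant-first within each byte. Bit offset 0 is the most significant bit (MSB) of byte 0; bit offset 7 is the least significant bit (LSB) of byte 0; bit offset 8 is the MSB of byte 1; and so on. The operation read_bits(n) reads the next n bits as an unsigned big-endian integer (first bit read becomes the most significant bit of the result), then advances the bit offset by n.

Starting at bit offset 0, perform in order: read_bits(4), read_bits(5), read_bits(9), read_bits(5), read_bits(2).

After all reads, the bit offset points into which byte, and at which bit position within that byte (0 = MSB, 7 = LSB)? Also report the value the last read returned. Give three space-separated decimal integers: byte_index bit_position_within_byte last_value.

Read 1: bits[0:4] width=4 -> value=0 (bin 0000); offset now 4 = byte 0 bit 4; 36 bits remain
Read 2: bits[4:9] width=5 -> value=29 (bin 11101); offset now 9 = byte 1 bit 1; 31 bits remain
Read 3: bits[9:18] width=9 -> value=95 (bin 001011111); offset now 18 = byte 2 bit 2; 22 bits remain
Read 4: bits[18:23] width=5 -> value=21 (bin 10101); offset now 23 = byte 2 bit 7; 17 bits remain
Read 5: bits[23:25] width=2 -> value=0 (bin 00); offset now 25 = byte 3 bit 1; 15 bits remain

Answer: 3 1 0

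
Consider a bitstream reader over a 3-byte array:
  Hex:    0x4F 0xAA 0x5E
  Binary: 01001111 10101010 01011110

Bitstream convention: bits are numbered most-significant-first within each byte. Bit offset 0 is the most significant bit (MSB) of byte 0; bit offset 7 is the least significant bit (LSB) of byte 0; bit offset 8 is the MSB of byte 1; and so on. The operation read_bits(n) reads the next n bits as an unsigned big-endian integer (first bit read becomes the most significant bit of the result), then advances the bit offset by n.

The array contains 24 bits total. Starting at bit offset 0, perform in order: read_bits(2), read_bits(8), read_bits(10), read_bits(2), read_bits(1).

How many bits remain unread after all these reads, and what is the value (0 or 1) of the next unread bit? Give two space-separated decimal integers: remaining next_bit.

Answer: 1 0

Derivation:
Read 1: bits[0:2] width=2 -> value=1 (bin 01); offset now 2 = byte 0 bit 2; 22 bits remain
Read 2: bits[2:10] width=8 -> value=62 (bin 00111110); offset now 10 = byte 1 bit 2; 14 bits remain
Read 3: bits[10:20] width=10 -> value=677 (bin 1010100101); offset now 20 = byte 2 bit 4; 4 bits remain
Read 4: bits[20:22] width=2 -> value=3 (bin 11); offset now 22 = byte 2 bit 6; 2 bits remain
Read 5: bits[22:23] width=1 -> value=1 (bin 1); offset now 23 = byte 2 bit 7; 1 bits remain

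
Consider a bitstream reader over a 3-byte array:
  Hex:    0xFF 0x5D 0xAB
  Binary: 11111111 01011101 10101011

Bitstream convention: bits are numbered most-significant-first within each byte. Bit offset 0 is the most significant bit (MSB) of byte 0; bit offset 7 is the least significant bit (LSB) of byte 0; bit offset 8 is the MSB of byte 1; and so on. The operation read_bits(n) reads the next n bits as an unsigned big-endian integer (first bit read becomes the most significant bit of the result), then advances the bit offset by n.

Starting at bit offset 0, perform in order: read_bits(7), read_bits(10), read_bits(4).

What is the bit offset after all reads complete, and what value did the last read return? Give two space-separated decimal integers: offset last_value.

Read 1: bits[0:7] width=7 -> value=127 (bin 1111111); offset now 7 = byte 0 bit 7; 17 bits remain
Read 2: bits[7:17] width=10 -> value=699 (bin 1010111011); offset now 17 = byte 2 bit 1; 7 bits remain
Read 3: bits[17:21] width=4 -> value=5 (bin 0101); offset now 21 = byte 2 bit 5; 3 bits remain

Answer: 21 5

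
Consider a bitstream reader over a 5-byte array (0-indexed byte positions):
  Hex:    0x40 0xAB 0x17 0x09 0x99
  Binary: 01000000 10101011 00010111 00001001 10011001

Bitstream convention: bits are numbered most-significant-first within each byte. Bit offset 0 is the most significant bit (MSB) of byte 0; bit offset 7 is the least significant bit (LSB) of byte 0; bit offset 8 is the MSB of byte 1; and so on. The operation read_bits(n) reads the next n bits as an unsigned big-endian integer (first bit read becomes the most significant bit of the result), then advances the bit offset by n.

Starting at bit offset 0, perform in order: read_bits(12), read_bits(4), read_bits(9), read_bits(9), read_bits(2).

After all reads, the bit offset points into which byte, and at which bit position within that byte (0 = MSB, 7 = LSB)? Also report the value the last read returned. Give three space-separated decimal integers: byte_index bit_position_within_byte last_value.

Read 1: bits[0:12] width=12 -> value=1034 (bin 010000001010); offset now 12 = byte 1 bit 4; 28 bits remain
Read 2: bits[12:16] width=4 -> value=11 (bin 1011); offset now 16 = byte 2 bit 0; 24 bits remain
Read 3: bits[16:25] width=9 -> value=46 (bin 000101110); offset now 25 = byte 3 bit 1; 15 bits remain
Read 4: bits[25:34] width=9 -> value=38 (bin 000100110); offset now 34 = byte 4 bit 2; 6 bits remain
Read 5: bits[34:36] width=2 -> value=1 (bin 01); offset now 36 = byte 4 bit 4; 4 bits remain

Answer: 4 4 1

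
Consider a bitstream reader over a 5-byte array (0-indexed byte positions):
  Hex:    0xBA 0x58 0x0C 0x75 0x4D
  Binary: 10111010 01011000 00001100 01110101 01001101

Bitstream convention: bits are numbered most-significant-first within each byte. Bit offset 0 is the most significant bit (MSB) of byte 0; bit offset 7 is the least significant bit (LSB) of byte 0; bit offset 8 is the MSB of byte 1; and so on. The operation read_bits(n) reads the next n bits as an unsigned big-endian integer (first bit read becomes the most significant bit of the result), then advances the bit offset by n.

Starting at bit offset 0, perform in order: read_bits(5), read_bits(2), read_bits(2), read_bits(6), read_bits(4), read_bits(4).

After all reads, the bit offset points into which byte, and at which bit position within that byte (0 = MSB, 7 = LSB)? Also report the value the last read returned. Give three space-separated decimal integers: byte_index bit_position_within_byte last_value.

Answer: 2 7 6

Derivation:
Read 1: bits[0:5] width=5 -> value=23 (bin 10111); offset now 5 = byte 0 bit 5; 35 bits remain
Read 2: bits[5:7] width=2 -> value=1 (bin 01); offset now 7 = byte 0 bit 7; 33 bits remain
Read 3: bits[7:9] width=2 -> value=0 (bin 00); offset now 9 = byte 1 bit 1; 31 bits remain
Read 4: bits[9:15] width=6 -> value=44 (bin 101100); offset now 15 = byte 1 bit 7; 25 bits remain
Read 5: bits[15:19] width=4 -> value=0 (bin 0000); offset now 19 = byte 2 bit 3; 21 bits remain
Read 6: bits[19:23] width=4 -> value=6 (bin 0110); offset now 23 = byte 2 bit 7; 17 bits remain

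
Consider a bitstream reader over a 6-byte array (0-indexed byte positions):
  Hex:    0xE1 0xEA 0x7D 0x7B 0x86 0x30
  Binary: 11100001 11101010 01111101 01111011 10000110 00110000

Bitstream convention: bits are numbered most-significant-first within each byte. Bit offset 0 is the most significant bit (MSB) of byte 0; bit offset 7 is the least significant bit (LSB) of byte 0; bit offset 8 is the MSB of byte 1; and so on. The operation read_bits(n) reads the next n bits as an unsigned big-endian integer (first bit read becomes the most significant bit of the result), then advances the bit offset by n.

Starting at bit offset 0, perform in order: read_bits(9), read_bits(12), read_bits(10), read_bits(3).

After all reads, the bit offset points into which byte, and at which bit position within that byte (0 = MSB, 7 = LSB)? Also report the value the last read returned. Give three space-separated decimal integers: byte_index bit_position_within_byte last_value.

Read 1: bits[0:9] width=9 -> value=451 (bin 111000011); offset now 9 = byte 1 bit 1; 39 bits remain
Read 2: bits[9:21] width=12 -> value=3407 (bin 110101001111); offset now 21 = byte 2 bit 5; 27 bits remain
Read 3: bits[21:31] width=10 -> value=701 (bin 1010111101); offset now 31 = byte 3 bit 7; 17 bits remain
Read 4: bits[31:34] width=3 -> value=6 (bin 110); offset now 34 = byte 4 bit 2; 14 bits remain

Answer: 4 2 6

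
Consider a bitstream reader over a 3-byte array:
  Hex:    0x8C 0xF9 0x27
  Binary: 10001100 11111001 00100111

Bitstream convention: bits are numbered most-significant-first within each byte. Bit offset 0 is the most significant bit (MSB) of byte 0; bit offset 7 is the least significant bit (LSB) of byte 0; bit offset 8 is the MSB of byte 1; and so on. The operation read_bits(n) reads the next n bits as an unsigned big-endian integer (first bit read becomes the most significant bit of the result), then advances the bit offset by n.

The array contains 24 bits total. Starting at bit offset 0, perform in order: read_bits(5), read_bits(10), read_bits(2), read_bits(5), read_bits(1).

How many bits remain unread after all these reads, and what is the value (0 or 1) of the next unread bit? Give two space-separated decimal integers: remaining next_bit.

Read 1: bits[0:5] width=5 -> value=17 (bin 10001); offset now 5 = byte 0 bit 5; 19 bits remain
Read 2: bits[5:15] width=10 -> value=636 (bin 1001111100); offset now 15 = byte 1 bit 7; 9 bits remain
Read 3: bits[15:17] width=2 -> value=2 (bin 10); offset now 17 = byte 2 bit 1; 7 bits remain
Read 4: bits[17:22] width=5 -> value=9 (bin 01001); offset now 22 = byte 2 bit 6; 2 bits remain
Read 5: bits[22:23] width=1 -> value=1 (bin 1); offset now 23 = byte 2 bit 7; 1 bits remain

Answer: 1 1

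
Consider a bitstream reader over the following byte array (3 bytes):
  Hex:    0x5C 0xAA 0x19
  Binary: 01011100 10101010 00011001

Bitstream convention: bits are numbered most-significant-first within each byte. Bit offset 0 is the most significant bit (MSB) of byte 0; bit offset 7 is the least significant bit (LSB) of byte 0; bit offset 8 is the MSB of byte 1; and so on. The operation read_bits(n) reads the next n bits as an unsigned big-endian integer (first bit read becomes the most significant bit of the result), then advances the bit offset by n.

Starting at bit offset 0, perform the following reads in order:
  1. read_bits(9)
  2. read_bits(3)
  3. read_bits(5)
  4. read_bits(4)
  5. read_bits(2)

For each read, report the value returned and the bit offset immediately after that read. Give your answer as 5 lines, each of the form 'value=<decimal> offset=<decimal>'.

Read 1: bits[0:9] width=9 -> value=185 (bin 010111001); offset now 9 = byte 1 bit 1; 15 bits remain
Read 2: bits[9:12] width=3 -> value=2 (bin 010); offset now 12 = byte 1 bit 4; 12 bits remain
Read 3: bits[12:17] width=5 -> value=20 (bin 10100); offset now 17 = byte 2 bit 1; 7 bits remain
Read 4: bits[17:21] width=4 -> value=3 (bin 0011); offset now 21 = byte 2 bit 5; 3 bits remain
Read 5: bits[21:23] width=2 -> value=0 (bin 00); offset now 23 = byte 2 bit 7; 1 bits remain

Answer: value=185 offset=9
value=2 offset=12
value=20 offset=17
value=3 offset=21
value=0 offset=23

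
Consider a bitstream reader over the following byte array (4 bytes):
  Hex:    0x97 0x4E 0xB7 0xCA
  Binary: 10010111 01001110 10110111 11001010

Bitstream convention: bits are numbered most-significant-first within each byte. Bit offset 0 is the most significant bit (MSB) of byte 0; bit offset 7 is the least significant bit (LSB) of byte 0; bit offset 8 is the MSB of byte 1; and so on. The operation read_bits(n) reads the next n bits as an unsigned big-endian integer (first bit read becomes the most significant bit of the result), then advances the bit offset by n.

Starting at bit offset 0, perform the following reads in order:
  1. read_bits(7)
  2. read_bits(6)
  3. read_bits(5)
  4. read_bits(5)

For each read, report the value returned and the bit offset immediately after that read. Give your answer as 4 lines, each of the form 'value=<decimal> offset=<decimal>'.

Read 1: bits[0:7] width=7 -> value=75 (bin 1001011); offset now 7 = byte 0 bit 7; 25 bits remain
Read 2: bits[7:13] width=6 -> value=41 (bin 101001); offset now 13 = byte 1 bit 5; 19 bits remain
Read 3: bits[13:18] width=5 -> value=26 (bin 11010); offset now 18 = byte 2 bit 2; 14 bits remain
Read 4: bits[18:23] width=5 -> value=27 (bin 11011); offset now 23 = byte 2 bit 7; 9 bits remain

Answer: value=75 offset=7
value=41 offset=13
value=26 offset=18
value=27 offset=23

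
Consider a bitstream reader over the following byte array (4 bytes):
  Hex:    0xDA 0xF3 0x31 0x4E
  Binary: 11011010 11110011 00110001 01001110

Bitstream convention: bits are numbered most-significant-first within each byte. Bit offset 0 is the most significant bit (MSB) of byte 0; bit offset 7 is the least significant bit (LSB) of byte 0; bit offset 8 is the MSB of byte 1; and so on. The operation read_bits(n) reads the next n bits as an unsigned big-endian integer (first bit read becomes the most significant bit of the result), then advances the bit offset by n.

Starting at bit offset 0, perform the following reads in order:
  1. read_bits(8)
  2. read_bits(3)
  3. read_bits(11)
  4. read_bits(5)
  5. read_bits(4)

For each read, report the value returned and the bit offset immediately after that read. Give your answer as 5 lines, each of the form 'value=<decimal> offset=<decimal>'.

Read 1: bits[0:8] width=8 -> value=218 (bin 11011010); offset now 8 = byte 1 bit 0; 24 bits remain
Read 2: bits[8:11] width=3 -> value=7 (bin 111); offset now 11 = byte 1 bit 3; 21 bits remain
Read 3: bits[11:22] width=11 -> value=1228 (bin 10011001100); offset now 22 = byte 2 bit 6; 10 bits remain
Read 4: bits[22:27] width=5 -> value=10 (bin 01010); offset now 27 = byte 3 bit 3; 5 bits remain
Read 5: bits[27:31] width=4 -> value=7 (bin 0111); offset now 31 = byte 3 bit 7; 1 bits remain

Answer: value=218 offset=8
value=7 offset=11
value=1228 offset=22
value=10 offset=27
value=7 offset=31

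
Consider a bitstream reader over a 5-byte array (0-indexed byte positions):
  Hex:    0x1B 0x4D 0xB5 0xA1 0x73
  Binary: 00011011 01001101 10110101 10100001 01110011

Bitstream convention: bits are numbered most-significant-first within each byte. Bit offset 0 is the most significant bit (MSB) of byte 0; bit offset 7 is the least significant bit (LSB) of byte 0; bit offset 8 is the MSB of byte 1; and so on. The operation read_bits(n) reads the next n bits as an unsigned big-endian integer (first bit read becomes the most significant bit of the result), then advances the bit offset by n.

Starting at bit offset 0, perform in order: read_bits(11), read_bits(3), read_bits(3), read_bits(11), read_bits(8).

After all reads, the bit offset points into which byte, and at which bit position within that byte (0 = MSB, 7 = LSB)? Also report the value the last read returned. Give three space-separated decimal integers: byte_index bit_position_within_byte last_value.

Read 1: bits[0:11] width=11 -> value=218 (bin 00011011010); offset now 11 = byte 1 bit 3; 29 bits remain
Read 2: bits[11:14] width=3 -> value=3 (bin 011); offset now 14 = byte 1 bit 6; 26 bits remain
Read 3: bits[14:17] width=3 -> value=3 (bin 011); offset now 17 = byte 2 bit 1; 23 bits remain
Read 4: bits[17:28] width=11 -> value=858 (bin 01101011010); offset now 28 = byte 3 bit 4; 12 bits remain
Read 5: bits[28:36] width=8 -> value=23 (bin 00010111); offset now 36 = byte 4 bit 4; 4 bits remain

Answer: 4 4 23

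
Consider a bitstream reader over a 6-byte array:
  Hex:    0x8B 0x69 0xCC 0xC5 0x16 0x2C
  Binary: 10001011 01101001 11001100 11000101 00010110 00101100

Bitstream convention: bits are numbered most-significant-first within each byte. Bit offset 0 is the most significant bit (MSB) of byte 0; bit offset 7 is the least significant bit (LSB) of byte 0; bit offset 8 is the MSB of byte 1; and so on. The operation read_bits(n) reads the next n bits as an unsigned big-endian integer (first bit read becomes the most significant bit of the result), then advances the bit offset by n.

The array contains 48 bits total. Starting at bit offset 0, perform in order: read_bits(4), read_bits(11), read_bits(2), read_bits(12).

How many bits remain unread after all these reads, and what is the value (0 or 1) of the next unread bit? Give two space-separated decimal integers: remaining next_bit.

Answer: 19 1

Derivation:
Read 1: bits[0:4] width=4 -> value=8 (bin 1000); offset now 4 = byte 0 bit 4; 44 bits remain
Read 2: bits[4:15] width=11 -> value=1460 (bin 10110110100); offset now 15 = byte 1 bit 7; 33 bits remain
Read 3: bits[15:17] width=2 -> value=3 (bin 11); offset now 17 = byte 2 bit 1; 31 bits remain
Read 4: bits[17:29] width=12 -> value=2456 (bin 100110011000); offset now 29 = byte 3 bit 5; 19 bits remain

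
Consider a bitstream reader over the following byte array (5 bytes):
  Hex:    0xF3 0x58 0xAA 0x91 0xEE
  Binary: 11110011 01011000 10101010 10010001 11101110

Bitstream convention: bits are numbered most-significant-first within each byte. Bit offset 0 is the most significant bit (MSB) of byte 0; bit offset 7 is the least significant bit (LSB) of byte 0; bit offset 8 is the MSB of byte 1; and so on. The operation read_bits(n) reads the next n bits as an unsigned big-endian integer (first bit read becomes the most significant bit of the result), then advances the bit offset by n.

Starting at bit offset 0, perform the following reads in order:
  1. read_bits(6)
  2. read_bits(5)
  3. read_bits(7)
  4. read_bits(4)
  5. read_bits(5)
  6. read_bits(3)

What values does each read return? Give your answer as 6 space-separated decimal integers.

Answer: 60 26 98 10 20 4

Derivation:
Read 1: bits[0:6] width=6 -> value=60 (bin 111100); offset now 6 = byte 0 bit 6; 34 bits remain
Read 2: bits[6:11] width=5 -> value=26 (bin 11010); offset now 11 = byte 1 bit 3; 29 bits remain
Read 3: bits[11:18] width=7 -> value=98 (bin 1100010); offset now 18 = byte 2 bit 2; 22 bits remain
Read 4: bits[18:22] width=4 -> value=10 (bin 1010); offset now 22 = byte 2 bit 6; 18 bits remain
Read 5: bits[22:27] width=5 -> value=20 (bin 10100); offset now 27 = byte 3 bit 3; 13 bits remain
Read 6: bits[27:30] width=3 -> value=4 (bin 100); offset now 30 = byte 3 bit 6; 10 bits remain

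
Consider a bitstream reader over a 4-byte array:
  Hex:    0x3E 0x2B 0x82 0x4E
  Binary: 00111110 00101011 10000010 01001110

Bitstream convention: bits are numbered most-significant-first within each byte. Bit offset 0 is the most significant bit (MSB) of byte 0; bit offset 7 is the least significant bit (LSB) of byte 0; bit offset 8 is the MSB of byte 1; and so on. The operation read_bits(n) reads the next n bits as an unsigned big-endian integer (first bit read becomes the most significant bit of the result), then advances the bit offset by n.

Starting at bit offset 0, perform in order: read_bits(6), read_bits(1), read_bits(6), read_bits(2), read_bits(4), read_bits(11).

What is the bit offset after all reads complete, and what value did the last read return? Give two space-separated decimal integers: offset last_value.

Answer: 30 147

Derivation:
Read 1: bits[0:6] width=6 -> value=15 (bin 001111); offset now 6 = byte 0 bit 6; 26 bits remain
Read 2: bits[6:7] width=1 -> value=1 (bin 1); offset now 7 = byte 0 bit 7; 25 bits remain
Read 3: bits[7:13] width=6 -> value=5 (bin 000101); offset now 13 = byte 1 bit 5; 19 bits remain
Read 4: bits[13:15] width=2 -> value=1 (bin 01); offset now 15 = byte 1 bit 7; 17 bits remain
Read 5: bits[15:19] width=4 -> value=12 (bin 1100); offset now 19 = byte 2 bit 3; 13 bits remain
Read 6: bits[19:30] width=11 -> value=147 (bin 00010010011); offset now 30 = byte 3 bit 6; 2 bits remain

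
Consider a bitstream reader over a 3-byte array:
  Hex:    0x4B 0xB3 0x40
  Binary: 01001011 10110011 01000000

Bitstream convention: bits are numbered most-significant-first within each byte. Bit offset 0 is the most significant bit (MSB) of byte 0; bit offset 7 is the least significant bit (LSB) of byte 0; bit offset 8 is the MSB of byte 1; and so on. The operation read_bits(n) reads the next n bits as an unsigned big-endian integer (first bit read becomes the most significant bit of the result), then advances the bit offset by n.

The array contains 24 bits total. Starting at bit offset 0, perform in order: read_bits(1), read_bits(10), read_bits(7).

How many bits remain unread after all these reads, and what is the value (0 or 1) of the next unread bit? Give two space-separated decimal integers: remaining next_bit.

Answer: 6 0

Derivation:
Read 1: bits[0:1] width=1 -> value=0 (bin 0); offset now 1 = byte 0 bit 1; 23 bits remain
Read 2: bits[1:11] width=10 -> value=605 (bin 1001011101); offset now 11 = byte 1 bit 3; 13 bits remain
Read 3: bits[11:18] width=7 -> value=77 (bin 1001101); offset now 18 = byte 2 bit 2; 6 bits remain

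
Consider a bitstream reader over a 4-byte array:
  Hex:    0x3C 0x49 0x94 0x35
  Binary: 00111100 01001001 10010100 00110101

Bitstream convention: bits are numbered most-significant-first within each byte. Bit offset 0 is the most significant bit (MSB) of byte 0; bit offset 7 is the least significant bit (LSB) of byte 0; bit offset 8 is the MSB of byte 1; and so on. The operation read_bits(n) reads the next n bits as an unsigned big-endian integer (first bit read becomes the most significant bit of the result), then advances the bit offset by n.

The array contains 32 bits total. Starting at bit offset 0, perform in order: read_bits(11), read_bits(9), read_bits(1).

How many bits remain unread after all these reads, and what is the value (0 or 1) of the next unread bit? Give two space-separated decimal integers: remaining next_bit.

Read 1: bits[0:11] width=11 -> value=482 (bin 00111100010); offset now 11 = byte 1 bit 3; 21 bits remain
Read 2: bits[11:20] width=9 -> value=153 (bin 010011001); offset now 20 = byte 2 bit 4; 12 bits remain
Read 3: bits[20:21] width=1 -> value=0 (bin 0); offset now 21 = byte 2 bit 5; 11 bits remain

Answer: 11 1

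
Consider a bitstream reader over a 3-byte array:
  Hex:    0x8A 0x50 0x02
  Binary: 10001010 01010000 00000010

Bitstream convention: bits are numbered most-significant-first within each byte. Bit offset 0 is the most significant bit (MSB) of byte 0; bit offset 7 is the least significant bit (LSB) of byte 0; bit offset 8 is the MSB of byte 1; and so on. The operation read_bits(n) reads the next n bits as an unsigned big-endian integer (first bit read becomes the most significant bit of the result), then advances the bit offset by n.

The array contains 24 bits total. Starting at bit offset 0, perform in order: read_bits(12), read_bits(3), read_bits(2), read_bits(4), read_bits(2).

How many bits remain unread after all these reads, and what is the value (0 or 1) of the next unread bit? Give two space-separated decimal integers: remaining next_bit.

Answer: 1 0

Derivation:
Read 1: bits[0:12] width=12 -> value=2213 (bin 100010100101); offset now 12 = byte 1 bit 4; 12 bits remain
Read 2: bits[12:15] width=3 -> value=0 (bin 000); offset now 15 = byte 1 bit 7; 9 bits remain
Read 3: bits[15:17] width=2 -> value=0 (bin 00); offset now 17 = byte 2 bit 1; 7 bits remain
Read 4: bits[17:21] width=4 -> value=0 (bin 0000); offset now 21 = byte 2 bit 5; 3 bits remain
Read 5: bits[21:23] width=2 -> value=1 (bin 01); offset now 23 = byte 2 bit 7; 1 bits remain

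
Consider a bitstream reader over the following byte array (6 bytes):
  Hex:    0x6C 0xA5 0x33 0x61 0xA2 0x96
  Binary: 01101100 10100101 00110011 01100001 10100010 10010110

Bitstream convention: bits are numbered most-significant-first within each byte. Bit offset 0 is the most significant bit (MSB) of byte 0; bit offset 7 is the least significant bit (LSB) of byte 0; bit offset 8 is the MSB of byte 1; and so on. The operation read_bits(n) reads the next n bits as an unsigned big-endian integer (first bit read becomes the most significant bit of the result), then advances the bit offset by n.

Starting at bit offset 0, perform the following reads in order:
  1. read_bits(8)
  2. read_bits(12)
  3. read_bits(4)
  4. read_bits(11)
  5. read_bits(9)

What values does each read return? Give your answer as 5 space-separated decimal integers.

Answer: 108 2643 3 781 41

Derivation:
Read 1: bits[0:8] width=8 -> value=108 (bin 01101100); offset now 8 = byte 1 bit 0; 40 bits remain
Read 2: bits[8:20] width=12 -> value=2643 (bin 101001010011); offset now 20 = byte 2 bit 4; 28 bits remain
Read 3: bits[20:24] width=4 -> value=3 (bin 0011); offset now 24 = byte 3 bit 0; 24 bits remain
Read 4: bits[24:35] width=11 -> value=781 (bin 01100001101); offset now 35 = byte 4 bit 3; 13 bits remain
Read 5: bits[35:44] width=9 -> value=41 (bin 000101001); offset now 44 = byte 5 bit 4; 4 bits remain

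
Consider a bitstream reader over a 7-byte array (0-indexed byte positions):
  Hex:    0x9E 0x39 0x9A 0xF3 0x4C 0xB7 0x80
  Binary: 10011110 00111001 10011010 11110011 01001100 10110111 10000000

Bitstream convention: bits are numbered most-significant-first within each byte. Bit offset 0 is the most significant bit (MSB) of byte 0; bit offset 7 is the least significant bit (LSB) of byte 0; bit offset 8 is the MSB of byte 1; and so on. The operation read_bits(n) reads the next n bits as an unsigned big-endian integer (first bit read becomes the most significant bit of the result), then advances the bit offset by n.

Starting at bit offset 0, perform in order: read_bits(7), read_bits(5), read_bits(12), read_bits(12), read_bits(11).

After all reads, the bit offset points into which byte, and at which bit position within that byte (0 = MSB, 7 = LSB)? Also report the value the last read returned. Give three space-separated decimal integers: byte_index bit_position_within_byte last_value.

Read 1: bits[0:7] width=7 -> value=79 (bin 1001111); offset now 7 = byte 0 bit 7; 49 bits remain
Read 2: bits[7:12] width=5 -> value=3 (bin 00011); offset now 12 = byte 1 bit 4; 44 bits remain
Read 3: bits[12:24] width=12 -> value=2458 (bin 100110011010); offset now 24 = byte 3 bit 0; 32 bits remain
Read 4: bits[24:36] width=12 -> value=3892 (bin 111100110100); offset now 36 = byte 4 bit 4; 20 bits remain
Read 5: bits[36:47] width=11 -> value=1627 (bin 11001011011); offset now 47 = byte 5 bit 7; 9 bits remain

Answer: 5 7 1627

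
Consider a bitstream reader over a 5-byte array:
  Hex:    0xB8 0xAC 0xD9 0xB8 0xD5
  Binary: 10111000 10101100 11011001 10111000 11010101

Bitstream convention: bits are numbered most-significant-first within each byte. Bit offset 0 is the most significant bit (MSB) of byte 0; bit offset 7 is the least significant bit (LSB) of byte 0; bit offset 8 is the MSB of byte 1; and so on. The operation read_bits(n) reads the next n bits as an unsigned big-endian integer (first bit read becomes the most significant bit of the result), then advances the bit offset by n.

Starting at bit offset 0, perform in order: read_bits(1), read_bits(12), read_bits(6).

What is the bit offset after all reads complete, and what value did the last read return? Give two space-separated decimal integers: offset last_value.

Read 1: bits[0:1] width=1 -> value=1 (bin 1); offset now 1 = byte 0 bit 1; 39 bits remain
Read 2: bits[1:13] width=12 -> value=1813 (bin 011100010101); offset now 13 = byte 1 bit 5; 27 bits remain
Read 3: bits[13:19] width=6 -> value=38 (bin 100110); offset now 19 = byte 2 bit 3; 21 bits remain

Answer: 19 38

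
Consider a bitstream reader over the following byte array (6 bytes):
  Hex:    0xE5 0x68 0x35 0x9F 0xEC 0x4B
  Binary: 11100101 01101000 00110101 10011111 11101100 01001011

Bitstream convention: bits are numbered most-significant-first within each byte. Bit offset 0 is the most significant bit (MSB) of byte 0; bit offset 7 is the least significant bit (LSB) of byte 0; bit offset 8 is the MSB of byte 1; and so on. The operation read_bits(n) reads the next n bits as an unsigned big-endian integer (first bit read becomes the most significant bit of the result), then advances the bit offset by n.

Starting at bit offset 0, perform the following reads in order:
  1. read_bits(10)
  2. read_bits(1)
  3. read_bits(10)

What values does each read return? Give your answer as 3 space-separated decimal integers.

Read 1: bits[0:10] width=10 -> value=917 (bin 1110010101); offset now 10 = byte 1 bit 2; 38 bits remain
Read 2: bits[10:11] width=1 -> value=1 (bin 1); offset now 11 = byte 1 bit 3; 37 bits remain
Read 3: bits[11:21] width=10 -> value=262 (bin 0100000110); offset now 21 = byte 2 bit 5; 27 bits remain

Answer: 917 1 262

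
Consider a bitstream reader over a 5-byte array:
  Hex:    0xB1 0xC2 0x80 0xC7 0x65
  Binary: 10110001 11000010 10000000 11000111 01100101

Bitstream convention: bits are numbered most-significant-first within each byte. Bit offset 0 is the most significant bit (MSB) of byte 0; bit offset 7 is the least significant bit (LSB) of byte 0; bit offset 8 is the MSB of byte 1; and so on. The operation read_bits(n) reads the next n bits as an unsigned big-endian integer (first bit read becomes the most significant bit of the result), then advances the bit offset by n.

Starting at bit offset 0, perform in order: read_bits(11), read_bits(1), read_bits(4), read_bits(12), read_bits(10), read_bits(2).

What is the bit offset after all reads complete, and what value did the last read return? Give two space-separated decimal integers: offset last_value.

Read 1: bits[0:11] width=11 -> value=1422 (bin 10110001110); offset now 11 = byte 1 bit 3; 29 bits remain
Read 2: bits[11:12] width=1 -> value=0 (bin 0); offset now 12 = byte 1 bit 4; 28 bits remain
Read 3: bits[12:16] width=4 -> value=2 (bin 0010); offset now 16 = byte 2 bit 0; 24 bits remain
Read 4: bits[16:28] width=12 -> value=2060 (bin 100000001100); offset now 28 = byte 3 bit 4; 12 bits remain
Read 5: bits[28:38] width=10 -> value=473 (bin 0111011001); offset now 38 = byte 4 bit 6; 2 bits remain
Read 6: bits[38:40] width=2 -> value=1 (bin 01); offset now 40 = byte 5 bit 0; 0 bits remain

Answer: 40 1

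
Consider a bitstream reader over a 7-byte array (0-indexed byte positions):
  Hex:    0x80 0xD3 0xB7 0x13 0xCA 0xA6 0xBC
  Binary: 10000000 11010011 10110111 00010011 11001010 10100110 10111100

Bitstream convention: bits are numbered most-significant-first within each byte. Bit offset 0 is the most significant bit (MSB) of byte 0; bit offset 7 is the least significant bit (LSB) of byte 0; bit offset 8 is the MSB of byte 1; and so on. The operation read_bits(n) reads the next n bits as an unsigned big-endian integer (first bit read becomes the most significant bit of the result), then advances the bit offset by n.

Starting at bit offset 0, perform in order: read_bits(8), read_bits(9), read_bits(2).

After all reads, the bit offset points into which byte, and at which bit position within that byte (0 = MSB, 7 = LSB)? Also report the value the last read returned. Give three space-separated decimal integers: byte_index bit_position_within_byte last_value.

Read 1: bits[0:8] width=8 -> value=128 (bin 10000000); offset now 8 = byte 1 bit 0; 48 bits remain
Read 2: bits[8:17] width=9 -> value=423 (bin 110100111); offset now 17 = byte 2 bit 1; 39 bits remain
Read 3: bits[17:19] width=2 -> value=1 (bin 01); offset now 19 = byte 2 bit 3; 37 bits remain

Answer: 2 3 1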